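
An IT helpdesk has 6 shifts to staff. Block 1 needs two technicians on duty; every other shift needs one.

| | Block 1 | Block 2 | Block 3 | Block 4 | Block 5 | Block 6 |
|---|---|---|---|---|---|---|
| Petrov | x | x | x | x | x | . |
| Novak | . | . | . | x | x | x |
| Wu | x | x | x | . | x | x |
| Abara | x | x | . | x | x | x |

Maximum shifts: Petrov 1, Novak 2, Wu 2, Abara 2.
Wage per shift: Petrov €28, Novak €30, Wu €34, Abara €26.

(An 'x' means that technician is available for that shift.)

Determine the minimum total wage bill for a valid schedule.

€208

Picking the cheapest available technician for each shift independently would cost €186, but that ignores the shift limits.
An optimal schedule: Block 1→Wu+Abara, Block 2→Wu, Block 3→Petrov, Block 4→Novak, Block 5→Abara, Block 6→Novak.
Total: 34 + 26 + 34 + 28 + 30 + 26 + 30 = €208.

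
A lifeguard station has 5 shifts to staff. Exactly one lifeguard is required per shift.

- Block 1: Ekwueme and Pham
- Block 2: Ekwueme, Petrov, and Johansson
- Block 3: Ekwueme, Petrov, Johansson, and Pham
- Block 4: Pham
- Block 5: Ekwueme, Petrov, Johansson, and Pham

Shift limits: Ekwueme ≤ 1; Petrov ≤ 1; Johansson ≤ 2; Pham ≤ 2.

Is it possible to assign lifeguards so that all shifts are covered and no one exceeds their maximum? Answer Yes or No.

Block 4 can only be covered by Pham, so that assignment is forced.
One valid schedule: Block 1→Ekwueme, Block 2→Petrov, Block 3→Johansson, Block 4→Pham, Block 5→Johansson.
Loads: Ekwueme 1/1, Petrov 1/1, Johansson 2/2, Pham 1/2 — all within limits.

Yes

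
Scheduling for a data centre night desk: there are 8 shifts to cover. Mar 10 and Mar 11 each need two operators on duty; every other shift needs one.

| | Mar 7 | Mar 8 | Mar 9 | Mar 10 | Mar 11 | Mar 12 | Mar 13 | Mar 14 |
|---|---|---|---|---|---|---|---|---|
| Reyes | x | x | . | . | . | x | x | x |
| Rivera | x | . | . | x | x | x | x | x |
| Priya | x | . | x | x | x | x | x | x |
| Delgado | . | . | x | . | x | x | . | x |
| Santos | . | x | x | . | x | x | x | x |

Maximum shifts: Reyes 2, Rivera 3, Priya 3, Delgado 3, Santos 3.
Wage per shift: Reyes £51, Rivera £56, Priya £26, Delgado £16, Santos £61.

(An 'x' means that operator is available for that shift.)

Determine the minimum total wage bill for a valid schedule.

£340

Mar 10 can only be covered by Rivera and Priya, so that assignment is forced.
Picking the cheapest available operator for each shift independently would cost £275, but that ignores the shift limits.
An optimal schedule: Mar 7→Priya, Mar 8→Reyes, Mar 9→Delgado, Mar 10→Priya+Rivera, Mar 11→Delgado+Rivera, Mar 12→Delgado, Mar 13→Priya, Mar 14→Reyes.
Total: 26 + 51 + 16 + 26 + 56 + 16 + 56 + 16 + 26 + 51 = £340.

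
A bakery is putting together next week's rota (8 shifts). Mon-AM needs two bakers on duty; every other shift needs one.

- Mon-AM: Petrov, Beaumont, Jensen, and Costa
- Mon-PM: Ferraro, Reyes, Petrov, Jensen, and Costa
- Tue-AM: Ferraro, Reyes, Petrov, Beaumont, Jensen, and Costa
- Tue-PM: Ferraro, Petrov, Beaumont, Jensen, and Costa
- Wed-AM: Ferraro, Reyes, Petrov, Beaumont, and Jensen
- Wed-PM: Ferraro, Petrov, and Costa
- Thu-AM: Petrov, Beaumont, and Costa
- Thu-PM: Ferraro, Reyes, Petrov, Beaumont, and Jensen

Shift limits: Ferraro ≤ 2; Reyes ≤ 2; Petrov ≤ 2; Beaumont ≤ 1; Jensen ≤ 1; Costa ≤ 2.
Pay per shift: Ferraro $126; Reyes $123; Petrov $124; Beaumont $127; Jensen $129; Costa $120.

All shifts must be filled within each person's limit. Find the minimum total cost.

$1113

Picking the cheapest available baker for each shift independently would cost $1090, but that ignores the shift limits.
An optimal schedule: Mon-AM→Petrov+Beaumont, Mon-PM→Reyes, Tue-AM→Ferraro, Tue-PM→Petrov, Wed-AM→Reyes, Wed-PM→Costa, Thu-AM→Costa, Thu-PM→Ferraro.
Total: 124 + 127 + 123 + 126 + 124 + 123 + 120 + 120 + 126 = $1113.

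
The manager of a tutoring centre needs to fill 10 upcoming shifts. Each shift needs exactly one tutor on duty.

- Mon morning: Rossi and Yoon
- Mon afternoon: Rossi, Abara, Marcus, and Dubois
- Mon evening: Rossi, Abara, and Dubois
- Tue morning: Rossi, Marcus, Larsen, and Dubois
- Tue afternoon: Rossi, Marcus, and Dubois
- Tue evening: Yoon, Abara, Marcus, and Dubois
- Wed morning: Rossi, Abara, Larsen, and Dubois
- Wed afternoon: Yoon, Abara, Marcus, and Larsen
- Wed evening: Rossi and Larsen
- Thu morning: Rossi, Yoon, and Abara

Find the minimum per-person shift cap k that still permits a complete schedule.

With 6 tutors and 10 worker-slots to fill, someone must work at least ⌈10/6⌉ = 2 shifts, so k ≥ 2.
k = 2 works: Mon morning→Rossi, Mon afternoon→Abara, Mon evening→Abara, Tue morning→Marcus, Tue afternoon→Marcus, Tue evening→Yoon, Wed morning→Larsen, Wed afternoon→Larsen, Wed evening→Rossi, Thu morning→Yoon.
Loads: Rossi 2, Yoon 2, Abara 2, Marcus 2, Larsen 2, Dubois 0 — all ≤ 2.

2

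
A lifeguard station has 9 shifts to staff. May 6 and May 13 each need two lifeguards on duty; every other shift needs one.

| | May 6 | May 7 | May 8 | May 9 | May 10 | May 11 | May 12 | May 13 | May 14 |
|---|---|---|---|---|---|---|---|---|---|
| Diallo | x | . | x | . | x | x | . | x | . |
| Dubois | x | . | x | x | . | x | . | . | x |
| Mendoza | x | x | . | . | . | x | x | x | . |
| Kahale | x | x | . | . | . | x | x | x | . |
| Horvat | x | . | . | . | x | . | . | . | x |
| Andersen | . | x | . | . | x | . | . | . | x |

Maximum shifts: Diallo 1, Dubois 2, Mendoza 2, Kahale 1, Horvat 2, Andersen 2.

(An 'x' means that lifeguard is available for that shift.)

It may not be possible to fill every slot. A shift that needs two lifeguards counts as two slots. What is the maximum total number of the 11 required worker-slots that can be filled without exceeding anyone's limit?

10

Total capacity across all lifeguards is 1+2+2+1+2+2 = 10, and 11 slots are needed, so at most 10 can be filled.
An assignment achieving 10: May 6→Horvat, May 7→Andersen, May 8→Diallo, May 9→Dubois, May 10→Horvat, May 11→Dubois, May 12→Mendoza, May 13→Mendoza+Kahale, May 14→Andersen.
Loads: Diallo 1/1, Dubois 2/2, Mendoza 2/2, Kahale 1/1, Horvat 2/2, Andersen 2/2.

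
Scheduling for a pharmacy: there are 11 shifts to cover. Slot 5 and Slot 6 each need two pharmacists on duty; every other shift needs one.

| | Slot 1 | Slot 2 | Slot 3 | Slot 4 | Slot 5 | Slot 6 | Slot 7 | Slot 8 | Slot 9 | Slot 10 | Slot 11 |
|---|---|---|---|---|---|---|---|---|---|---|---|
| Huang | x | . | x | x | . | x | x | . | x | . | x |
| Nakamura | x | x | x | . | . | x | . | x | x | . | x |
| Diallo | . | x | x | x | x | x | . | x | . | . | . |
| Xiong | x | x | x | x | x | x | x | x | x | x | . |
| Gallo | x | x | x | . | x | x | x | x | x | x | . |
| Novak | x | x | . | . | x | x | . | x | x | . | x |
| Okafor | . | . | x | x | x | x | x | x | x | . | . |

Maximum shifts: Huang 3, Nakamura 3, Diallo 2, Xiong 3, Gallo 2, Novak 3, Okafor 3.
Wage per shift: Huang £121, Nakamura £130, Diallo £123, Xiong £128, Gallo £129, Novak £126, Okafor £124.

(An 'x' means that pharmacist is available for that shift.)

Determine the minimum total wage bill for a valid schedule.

Picking the cheapest available pharmacist for each shift independently would cost £1591, but that ignores the shift limits.
An optimal schedule: Slot 1→Novak, Slot 2→Diallo, Slot 3→Diallo, Slot 4→Huang, Slot 5→Okafor+Novak, Slot 6→Novak+Xiong, Slot 7→Huang, Slot 8→Okafor, Slot 9→Okafor, Slot 10→Xiong, Slot 11→Huang.
Total: 126 + 123 + 123 + 121 + 124 + 126 + 126 + 128 + 121 + 124 + 124 + 128 + 121 = £1615.

£1615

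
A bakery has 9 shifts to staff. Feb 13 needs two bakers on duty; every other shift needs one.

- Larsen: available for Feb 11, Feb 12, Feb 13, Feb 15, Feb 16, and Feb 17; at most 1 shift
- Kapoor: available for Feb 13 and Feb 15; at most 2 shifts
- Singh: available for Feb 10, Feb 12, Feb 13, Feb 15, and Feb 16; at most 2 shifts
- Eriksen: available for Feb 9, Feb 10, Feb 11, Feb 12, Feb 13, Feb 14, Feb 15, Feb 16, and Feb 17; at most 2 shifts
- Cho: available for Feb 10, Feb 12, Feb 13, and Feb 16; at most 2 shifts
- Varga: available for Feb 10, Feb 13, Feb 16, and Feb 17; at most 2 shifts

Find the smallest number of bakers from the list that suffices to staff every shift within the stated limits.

10 slots to fill and no one can take more than 2, so at least ⌈10/2⌉ = 5 bakers are needed.
No set of 5 bakers can cover every shift (each such set leaves at least one shift with no one available or exceeds a cap).
Larsen, Kapoor, Singh, Eriksen, Cho, and Varga alone can cover everything: Feb 9→Eriksen, Feb 10→Singh, Feb 11→Larsen, Feb 12→Singh, Feb 13→Kapoor+Cho, Feb 14→Eriksen, Feb 15→Kapoor, Feb 16→Cho, Feb 17→Varga.

6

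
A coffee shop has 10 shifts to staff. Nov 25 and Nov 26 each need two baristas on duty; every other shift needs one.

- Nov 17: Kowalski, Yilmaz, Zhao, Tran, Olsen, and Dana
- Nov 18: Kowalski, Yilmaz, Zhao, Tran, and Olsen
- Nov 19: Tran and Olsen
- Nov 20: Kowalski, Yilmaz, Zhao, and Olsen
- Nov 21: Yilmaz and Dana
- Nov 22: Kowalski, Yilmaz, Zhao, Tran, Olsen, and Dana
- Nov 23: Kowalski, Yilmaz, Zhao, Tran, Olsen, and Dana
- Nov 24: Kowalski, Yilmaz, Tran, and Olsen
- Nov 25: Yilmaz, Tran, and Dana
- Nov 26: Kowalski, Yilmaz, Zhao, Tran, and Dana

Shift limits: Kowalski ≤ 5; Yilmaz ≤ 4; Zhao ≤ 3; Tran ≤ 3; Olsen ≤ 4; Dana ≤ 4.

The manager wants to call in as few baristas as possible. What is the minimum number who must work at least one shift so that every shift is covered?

3

12 slots to fill and no one can take more than 5, so at least ⌈12/5⌉ = 3 baristas are needed.
Kowalski, Yilmaz, and Tran alone can cover everything: Nov 17→Kowalski, Nov 18→Kowalski, Nov 19→Tran, Nov 20→Kowalski, Nov 21→Yilmaz, Nov 22→Kowalski, Nov 23→Kowalski, Nov 24→Yilmaz, Nov 25→Yilmaz+Tran, Nov 26→Yilmaz+Tran.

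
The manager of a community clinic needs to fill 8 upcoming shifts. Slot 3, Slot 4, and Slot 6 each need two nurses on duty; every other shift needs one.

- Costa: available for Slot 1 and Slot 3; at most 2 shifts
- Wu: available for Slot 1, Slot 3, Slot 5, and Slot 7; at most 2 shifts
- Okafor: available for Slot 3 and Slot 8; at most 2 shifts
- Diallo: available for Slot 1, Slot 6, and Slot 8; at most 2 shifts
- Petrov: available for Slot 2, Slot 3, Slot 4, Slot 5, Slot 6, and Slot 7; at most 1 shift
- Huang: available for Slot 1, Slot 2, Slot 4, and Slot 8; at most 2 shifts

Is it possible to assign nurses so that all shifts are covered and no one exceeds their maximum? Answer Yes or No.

No

Total capacity is 11 and 11 slots are needed, so capacity alone doesn't rule it out.
Shifts {Slot 4, Slot 6} need 4 worker-slots in total, but the nurses available for any of those shifts (Diallo, Petrov, and Huang) can supply at most 3 among them. So no valid schedule exists.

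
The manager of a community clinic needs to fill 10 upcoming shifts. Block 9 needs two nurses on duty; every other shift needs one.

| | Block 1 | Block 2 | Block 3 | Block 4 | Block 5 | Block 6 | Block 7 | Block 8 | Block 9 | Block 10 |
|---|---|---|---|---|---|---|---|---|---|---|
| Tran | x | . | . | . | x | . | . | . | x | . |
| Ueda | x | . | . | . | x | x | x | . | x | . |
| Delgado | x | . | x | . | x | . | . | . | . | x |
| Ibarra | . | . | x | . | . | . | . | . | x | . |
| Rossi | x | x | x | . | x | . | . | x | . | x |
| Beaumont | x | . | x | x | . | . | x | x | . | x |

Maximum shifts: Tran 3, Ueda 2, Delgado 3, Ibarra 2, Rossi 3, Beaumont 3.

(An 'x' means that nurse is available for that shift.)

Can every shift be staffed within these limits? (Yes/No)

Block 2 can only be covered by Rossi, so that assignment is forced.
Block 4 can only be covered by Beaumont, so that assignment is forced.
Block 6 can only be covered by Ueda, so that assignment is forced.
One valid schedule: Block 1→Tran, Block 2→Rossi, Block 3→Delgado, Block 4→Beaumont, Block 5→Tran, Block 6→Ueda, Block 7→Ueda, Block 8→Rossi, Block 9→Tran+Ibarra, Block 10→Delgado.
Loads: Tran 3/3, Ueda 2/2, Delgado 2/3, Ibarra 1/2, Rossi 2/3, Beaumont 1/3 — all within limits.

Yes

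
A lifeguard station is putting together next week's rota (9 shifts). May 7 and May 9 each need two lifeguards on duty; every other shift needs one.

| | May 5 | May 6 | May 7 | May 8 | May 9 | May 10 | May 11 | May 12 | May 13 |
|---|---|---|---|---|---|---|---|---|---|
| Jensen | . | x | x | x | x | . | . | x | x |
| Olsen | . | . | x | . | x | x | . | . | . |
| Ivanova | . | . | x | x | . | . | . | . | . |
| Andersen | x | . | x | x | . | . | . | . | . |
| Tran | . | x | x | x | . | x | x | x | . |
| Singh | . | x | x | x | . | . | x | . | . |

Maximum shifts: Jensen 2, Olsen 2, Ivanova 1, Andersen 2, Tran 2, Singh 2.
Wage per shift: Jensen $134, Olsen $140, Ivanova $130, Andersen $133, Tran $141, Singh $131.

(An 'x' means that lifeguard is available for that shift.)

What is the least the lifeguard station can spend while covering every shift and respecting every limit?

May 5 can only be covered by Andersen, so that assignment is forced.
May 9 can only be covered by Jensen and Olsen, so that assignment is forced.
May 13 can only be covered by Jensen, so that assignment is forced.
Picking the cheapest available lifeguard for each shift independently would cost $1468, but that ignores the shift limits.
An optimal schedule: May 5→Andersen, May 6→Singh, May 7→Andersen+Singh, May 8→Ivanova, May 9→Jensen+Olsen, May 10→Olsen, May 11→Tran, May 12→Tran, May 13→Jensen.
Total: 133 + 131 + 133 + 131 + 130 + 134 + 140 + 140 + 141 + 141 + 134 = $1488.

$1488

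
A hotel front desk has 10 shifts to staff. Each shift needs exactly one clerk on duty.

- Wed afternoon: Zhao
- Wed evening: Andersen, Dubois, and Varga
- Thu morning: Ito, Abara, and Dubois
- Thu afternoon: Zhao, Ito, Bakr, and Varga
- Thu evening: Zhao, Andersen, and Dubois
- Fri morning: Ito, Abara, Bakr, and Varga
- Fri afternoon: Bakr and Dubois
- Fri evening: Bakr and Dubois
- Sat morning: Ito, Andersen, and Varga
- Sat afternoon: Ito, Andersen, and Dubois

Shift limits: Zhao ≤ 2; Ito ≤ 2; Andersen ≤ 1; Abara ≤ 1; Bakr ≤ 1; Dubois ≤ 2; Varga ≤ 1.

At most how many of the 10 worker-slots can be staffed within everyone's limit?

10

Total capacity across all clerks is 2+2+1+1+1+2+1 = 10, and 10 slots are needed, so at most 10 can be filled.
An assignment achieving 10: Wed afternoon→Zhao, Wed evening→Andersen, Thu morning→Ito, Thu afternoon→Varga, Thu evening→Zhao, Fri morning→Abara, Fri afternoon→Bakr, Fri evening→Dubois, Sat morning→Ito, Sat afternoon→Dubois.
Loads: Zhao 2/2, Ito 2/2, Andersen 1/1, Abara 1/1, Bakr 1/1, Dubois 2/2, Varga 1/1.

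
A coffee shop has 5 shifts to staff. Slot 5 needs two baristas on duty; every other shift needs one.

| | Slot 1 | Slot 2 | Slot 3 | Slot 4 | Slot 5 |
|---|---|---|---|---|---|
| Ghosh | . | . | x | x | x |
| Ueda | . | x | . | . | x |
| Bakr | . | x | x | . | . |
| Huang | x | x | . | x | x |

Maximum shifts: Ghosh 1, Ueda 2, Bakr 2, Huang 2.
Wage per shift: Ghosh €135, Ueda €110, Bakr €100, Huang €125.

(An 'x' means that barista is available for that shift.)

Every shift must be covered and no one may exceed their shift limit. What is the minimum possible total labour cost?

€695

Slot 1 can only be covered by Huang, so that assignment is forced.
Picking the cheapest available barista for each shift independently would cost €685, but that ignores the shift limits.
An optimal schedule: Slot 1→Huang, Slot 2→Bakr, Slot 3→Bakr, Slot 4→Huang, Slot 5→Ueda+Ghosh.
Total: 125 + 100 + 100 + 125 + 110 + 135 = €695.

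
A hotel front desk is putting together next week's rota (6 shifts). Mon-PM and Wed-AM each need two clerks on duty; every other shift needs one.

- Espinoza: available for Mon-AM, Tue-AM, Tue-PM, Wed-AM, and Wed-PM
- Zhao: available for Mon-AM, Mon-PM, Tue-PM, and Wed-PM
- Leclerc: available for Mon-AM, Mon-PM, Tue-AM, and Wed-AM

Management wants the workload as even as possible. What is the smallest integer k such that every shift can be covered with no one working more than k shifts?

3

With 3 clerks and 8 worker-slots to fill, someone must work at least ⌈8/3⌉ = 3 shifts, so k ≥ 3.
k = 3 works: Mon-AM→Zhao, Mon-PM→Zhao+Leclerc, Tue-AM→Espinoza, Tue-PM→Espinoza, Wed-AM→Espinoza+Leclerc, Wed-PM→Zhao.
Loads: Espinoza 3, Zhao 3, Leclerc 2 — all ≤ 3.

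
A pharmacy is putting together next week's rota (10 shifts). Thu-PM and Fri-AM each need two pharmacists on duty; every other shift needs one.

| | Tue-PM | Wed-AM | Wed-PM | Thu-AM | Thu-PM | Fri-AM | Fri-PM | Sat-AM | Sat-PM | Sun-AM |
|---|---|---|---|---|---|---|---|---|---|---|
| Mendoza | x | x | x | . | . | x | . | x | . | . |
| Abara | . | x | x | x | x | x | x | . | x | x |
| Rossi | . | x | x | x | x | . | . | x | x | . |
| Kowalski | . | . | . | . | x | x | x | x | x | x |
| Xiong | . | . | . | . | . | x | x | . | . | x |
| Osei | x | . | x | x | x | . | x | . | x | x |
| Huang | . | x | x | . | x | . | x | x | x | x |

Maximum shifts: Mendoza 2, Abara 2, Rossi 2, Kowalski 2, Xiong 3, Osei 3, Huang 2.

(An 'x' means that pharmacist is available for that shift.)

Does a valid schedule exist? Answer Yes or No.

Yes

One valid schedule: Tue-PM→Mendoza, Wed-AM→Mendoza, Wed-PM→Abara, Thu-AM→Abara, Thu-PM→Osei+Huang, Fri-AM→Kowalski+Xiong, Fri-PM→Kowalski, Sat-AM→Rossi, Sat-PM→Rossi, Sun-AM→Xiong.
Loads: Mendoza 2/2, Abara 2/2, Rossi 2/2, Kowalski 2/2, Xiong 2/3, Osei 1/3, Huang 1/2 — all within limits.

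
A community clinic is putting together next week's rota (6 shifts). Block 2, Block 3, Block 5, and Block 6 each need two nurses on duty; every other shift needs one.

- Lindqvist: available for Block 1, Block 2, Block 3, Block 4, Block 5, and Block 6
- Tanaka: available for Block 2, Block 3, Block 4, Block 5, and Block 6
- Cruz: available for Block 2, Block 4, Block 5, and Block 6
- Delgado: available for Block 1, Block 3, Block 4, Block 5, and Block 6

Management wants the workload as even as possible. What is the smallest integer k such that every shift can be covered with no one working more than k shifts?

With 4 nurses and 10 worker-slots to fill, someone must work at least ⌈10/4⌉ = 3 shifts, so k ≥ 3.
k = 3 works: Block 1→Lindqvist, Block 2→Lindqvist+Tanaka, Block 3→Lindqvist+Tanaka, Block 4→Tanaka, Block 5→Cruz+Delgado, Block 6→Cruz+Delgado.
Loads: Lindqvist 3, Tanaka 3, Cruz 2, Delgado 2 — all ≤ 3.

3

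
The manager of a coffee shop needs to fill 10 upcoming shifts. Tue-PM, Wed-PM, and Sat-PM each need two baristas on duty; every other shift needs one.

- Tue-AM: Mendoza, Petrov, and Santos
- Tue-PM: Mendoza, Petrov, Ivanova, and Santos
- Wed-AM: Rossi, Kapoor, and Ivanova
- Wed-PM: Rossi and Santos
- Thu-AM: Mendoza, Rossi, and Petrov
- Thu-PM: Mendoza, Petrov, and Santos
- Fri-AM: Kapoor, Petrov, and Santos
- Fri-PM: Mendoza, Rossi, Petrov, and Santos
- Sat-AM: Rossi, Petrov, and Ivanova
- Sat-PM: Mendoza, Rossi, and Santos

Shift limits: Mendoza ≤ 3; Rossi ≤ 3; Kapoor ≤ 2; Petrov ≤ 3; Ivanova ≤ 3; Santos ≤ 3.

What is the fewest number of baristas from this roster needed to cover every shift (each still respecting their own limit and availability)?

13 slots to fill and no one can take more than 3, so at least ⌈13/3⌉ = 5 baristas are needed.
Mendoza, Rossi, Kapoor, Petrov, and Santos alone can cover everything: Tue-AM→Mendoza, Tue-PM→Mendoza+Petrov, Wed-AM→Rossi, Wed-PM→Rossi+Santos, Thu-AM→Petrov, Thu-PM→Petrov, Fri-AM→Kapoor, Fri-PM→Santos, Sat-AM→Rossi, Sat-PM→Mendoza+Santos.

5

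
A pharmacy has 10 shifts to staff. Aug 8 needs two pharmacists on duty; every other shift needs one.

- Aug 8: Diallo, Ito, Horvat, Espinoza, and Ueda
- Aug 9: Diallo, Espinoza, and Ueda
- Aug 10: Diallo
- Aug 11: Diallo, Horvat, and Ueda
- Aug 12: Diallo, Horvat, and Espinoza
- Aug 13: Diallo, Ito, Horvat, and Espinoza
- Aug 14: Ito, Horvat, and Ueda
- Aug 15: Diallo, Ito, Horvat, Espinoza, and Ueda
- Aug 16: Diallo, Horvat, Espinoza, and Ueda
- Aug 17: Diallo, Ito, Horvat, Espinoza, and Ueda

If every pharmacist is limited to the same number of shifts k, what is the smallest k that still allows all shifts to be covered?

3

With 5 pharmacists and 11 worker-slots to fill, someone must work at least ⌈11/5⌉ = 3 shifts, so k ≥ 3.
k = 3 works: Aug 8→Espinoza+Ueda, Aug 9→Diallo, Aug 10→Diallo, Aug 11→Diallo, Aug 12→Horvat, Aug 13→Ito, Aug 14→Ito, Aug 15→Ito, Aug 16→Horvat, Aug 17→Horvat.
Loads: Diallo 3, Ito 3, Horvat 3, Espinoza 1, Ueda 1 — all ≤ 3.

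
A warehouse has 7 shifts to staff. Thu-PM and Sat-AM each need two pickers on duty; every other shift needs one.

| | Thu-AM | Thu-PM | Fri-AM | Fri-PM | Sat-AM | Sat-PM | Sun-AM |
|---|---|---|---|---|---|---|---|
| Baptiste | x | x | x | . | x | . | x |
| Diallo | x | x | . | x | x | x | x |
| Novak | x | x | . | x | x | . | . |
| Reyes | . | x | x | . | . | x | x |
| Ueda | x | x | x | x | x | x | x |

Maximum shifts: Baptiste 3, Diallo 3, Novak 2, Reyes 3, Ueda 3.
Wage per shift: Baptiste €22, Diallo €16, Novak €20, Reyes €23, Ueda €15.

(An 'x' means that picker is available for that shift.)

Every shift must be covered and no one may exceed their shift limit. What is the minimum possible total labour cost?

€155

Picking the cheapest available picker for each shift independently would cost €137, but that ignores the shift limits.
An optimal schedule: Thu-AM→Diallo, Thu-PM→Novak+Baptiste, Fri-AM→Ueda, Fri-PM→Ueda, Sat-AM→Diallo+Novak, Sat-PM→Ueda, Sun-AM→Diallo.
Total: 16 + 20 + 22 + 15 + 15 + 16 + 20 + 15 + 16 = €155.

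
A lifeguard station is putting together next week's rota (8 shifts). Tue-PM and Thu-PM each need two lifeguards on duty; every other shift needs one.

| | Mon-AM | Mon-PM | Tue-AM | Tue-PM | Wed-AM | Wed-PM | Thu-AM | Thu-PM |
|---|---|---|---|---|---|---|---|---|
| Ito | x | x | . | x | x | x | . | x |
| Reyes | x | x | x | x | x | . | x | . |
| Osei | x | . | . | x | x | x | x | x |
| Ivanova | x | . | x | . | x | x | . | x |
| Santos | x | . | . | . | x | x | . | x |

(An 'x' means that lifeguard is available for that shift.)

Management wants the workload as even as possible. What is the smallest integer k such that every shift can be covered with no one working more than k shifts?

With 5 lifeguards and 10 worker-slots to fill, someone must work at least ⌈10/5⌉ = 2 shifts, so k ≥ 2.
k = 2 works: Mon-AM→Ivanova, Mon-PM→Ito, Tue-AM→Reyes, Tue-PM→Ito+Osei, Wed-AM→Santos, Wed-PM→Osei, Thu-AM→Reyes, Thu-PM→Ivanova+Santos.
Loads: Ito 2, Reyes 2, Osei 2, Ivanova 2, Santos 2 — all ≤ 2.

2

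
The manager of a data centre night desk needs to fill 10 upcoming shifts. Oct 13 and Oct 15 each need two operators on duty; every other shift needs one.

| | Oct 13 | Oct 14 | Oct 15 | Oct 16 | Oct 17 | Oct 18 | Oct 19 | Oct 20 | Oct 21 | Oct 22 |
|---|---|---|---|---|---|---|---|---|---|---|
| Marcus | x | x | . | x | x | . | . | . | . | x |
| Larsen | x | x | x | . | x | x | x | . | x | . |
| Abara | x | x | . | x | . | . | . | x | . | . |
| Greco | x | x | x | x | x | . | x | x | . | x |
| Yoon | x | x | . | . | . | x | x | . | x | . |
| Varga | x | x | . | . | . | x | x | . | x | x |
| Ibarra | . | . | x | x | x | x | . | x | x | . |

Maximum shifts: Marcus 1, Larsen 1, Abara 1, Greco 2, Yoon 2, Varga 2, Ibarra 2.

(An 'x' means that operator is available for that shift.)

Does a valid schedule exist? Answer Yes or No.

Total capacity is 1+1+1+2+2+2+2 = 11 but 12 worker-slots are needed — infeasible.

No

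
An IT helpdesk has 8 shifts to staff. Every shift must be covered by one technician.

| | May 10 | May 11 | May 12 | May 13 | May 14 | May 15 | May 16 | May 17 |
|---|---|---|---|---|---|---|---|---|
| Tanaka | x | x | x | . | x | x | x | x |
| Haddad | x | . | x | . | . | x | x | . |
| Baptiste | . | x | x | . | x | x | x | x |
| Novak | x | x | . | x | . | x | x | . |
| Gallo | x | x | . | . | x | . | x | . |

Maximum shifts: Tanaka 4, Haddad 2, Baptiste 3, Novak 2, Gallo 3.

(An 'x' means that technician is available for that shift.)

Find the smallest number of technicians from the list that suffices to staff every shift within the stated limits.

3

8 slots to fill and no one can take more than 4, so at least ⌈8/4⌉ = 2 technicians are needed.
Any 2 technicians together have capacity at most 4+3 = 7 < 8 slots, so 2 can never suffice.
Tanaka, Haddad, and Novak alone can cover everything: May 10→Haddad, May 11→Tanaka, May 12→Tanaka, May 13→Novak, May 14→Tanaka, May 15→Haddad, May 16→Novak, May 17→Tanaka.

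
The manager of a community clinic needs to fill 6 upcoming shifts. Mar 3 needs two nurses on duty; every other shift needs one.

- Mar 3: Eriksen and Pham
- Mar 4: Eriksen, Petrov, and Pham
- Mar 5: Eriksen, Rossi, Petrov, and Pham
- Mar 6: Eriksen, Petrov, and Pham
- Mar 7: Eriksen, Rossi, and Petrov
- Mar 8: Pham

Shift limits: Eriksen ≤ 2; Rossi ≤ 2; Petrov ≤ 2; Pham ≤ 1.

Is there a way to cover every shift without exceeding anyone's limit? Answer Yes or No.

Total capacity is 7 and 7 slots are needed, so capacity alone doesn't rule it out.
Shifts {Mar 3, Mar 8} need 3 worker-slots in total, but the nurses available for any of those shifts (Eriksen and Pham) can supply at most 2 among them. So no valid schedule exists.

No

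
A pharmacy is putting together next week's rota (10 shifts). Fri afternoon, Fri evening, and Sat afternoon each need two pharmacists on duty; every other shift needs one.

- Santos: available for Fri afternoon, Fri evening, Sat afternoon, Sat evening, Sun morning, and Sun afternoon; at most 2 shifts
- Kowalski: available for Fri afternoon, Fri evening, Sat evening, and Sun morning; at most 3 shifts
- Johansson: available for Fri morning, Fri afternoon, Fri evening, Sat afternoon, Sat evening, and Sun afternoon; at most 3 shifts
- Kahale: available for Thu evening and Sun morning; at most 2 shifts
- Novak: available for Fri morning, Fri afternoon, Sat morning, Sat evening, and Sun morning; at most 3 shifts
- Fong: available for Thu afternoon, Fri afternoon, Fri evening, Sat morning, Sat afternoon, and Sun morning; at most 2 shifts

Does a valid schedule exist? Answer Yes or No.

Yes

Thu afternoon can only be covered by Fong, so that assignment is forced.
Thu evening can only be covered by Kahale, so that assignment is forced.
One valid schedule: Thu afternoon→Fong, Thu evening→Kahale, Fri morning→Johansson, Fri afternoon→Novak+Fong, Fri evening→Kowalski+Johansson, Sat morning→Novak, Sat afternoon→Santos+Johansson, Sat evening→Kowalski, Sun morning→Kowalski, Sun afternoon→Santos.
Loads: Santos 2/2, Kowalski 3/3, Johansson 3/3, Kahale 1/2, Novak 2/3, Fong 2/2 — all within limits.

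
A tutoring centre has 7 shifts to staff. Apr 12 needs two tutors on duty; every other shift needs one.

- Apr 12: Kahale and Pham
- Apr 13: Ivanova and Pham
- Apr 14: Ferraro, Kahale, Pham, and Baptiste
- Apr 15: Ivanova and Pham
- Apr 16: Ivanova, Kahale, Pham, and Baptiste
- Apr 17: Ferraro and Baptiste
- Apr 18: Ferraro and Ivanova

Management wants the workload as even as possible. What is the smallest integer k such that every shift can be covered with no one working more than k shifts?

With 5 tutors and 8 worker-slots to fill, someone must work at least ⌈8/5⌉ = 2 shifts, so k ≥ 2.
k = 2 works: Apr 12→Kahale+Pham, Apr 13→Ivanova, Apr 14→Kahale, Apr 15→Ivanova, Apr 16→Pham, Apr 17→Ferraro, Apr 18→Ferraro.
Loads: Ferraro 2, Ivanova 2, Kahale 2, Pham 2, Baptiste 0 — all ≤ 2.

2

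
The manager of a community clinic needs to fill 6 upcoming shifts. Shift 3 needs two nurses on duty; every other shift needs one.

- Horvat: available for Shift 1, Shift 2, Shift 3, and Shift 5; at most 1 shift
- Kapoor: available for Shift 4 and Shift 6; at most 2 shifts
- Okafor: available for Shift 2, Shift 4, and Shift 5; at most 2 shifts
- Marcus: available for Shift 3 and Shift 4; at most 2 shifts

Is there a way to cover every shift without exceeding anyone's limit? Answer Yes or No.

Total capacity is 7 and 7 slots are needed, so capacity alone doesn't rule it out.
Shifts {Shift 1, Shift 3} need 3 worker-slots in total, but the nurses available for any of those shifts (Horvat and Marcus) can supply at most 2 among them. So no valid schedule exists.

No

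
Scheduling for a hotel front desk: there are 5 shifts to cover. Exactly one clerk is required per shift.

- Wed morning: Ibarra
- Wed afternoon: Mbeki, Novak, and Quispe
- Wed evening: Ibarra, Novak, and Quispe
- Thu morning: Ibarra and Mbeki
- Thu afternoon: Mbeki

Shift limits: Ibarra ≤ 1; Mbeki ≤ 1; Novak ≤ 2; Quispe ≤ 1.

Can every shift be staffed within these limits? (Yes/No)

No

Total capacity is 5 and 5 slots are needed, so capacity alone doesn't rule it out.
Shifts {Wed morning, Thu morning, Thu afternoon} need 3 worker-slots in total, but the clerks available for any of those shifts (Ibarra and Mbeki) can supply at most 2 among them. So no valid schedule exists.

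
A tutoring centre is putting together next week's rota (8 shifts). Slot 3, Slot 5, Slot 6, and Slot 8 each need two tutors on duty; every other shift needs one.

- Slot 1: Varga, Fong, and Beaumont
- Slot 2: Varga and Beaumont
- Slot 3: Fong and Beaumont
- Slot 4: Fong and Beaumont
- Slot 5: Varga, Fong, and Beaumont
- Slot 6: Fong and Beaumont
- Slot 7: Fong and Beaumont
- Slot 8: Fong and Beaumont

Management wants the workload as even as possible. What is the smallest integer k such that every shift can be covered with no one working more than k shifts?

With 3 tutors and 12 worker-slots to fill, someone must work at least ⌈12/3⌉ = 4 shifts, so k ≥ 4.
k = 4 is infeasible (exhaustive check).
k = 5 works: Slot 1→Varga, Slot 2→Varga, Slot 3→Fong+Beaumont, Slot 4→Fong, Slot 5→Varga+Beaumont, Slot 6→Fong+Beaumont, Slot 7→Fong, Slot 8→Fong+Beaumont.
Loads: Varga 3, Fong 5, Beaumont 4 — all ≤ 5.

5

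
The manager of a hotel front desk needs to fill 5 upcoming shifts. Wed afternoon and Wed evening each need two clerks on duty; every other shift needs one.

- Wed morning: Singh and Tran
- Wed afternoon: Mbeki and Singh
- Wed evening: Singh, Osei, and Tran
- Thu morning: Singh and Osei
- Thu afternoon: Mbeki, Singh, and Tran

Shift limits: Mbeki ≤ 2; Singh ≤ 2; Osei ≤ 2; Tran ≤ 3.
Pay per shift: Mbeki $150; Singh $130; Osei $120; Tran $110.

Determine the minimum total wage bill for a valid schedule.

Wed afternoon can only be covered by Mbeki and Singh, so that assignment is forced.
Picking the cheapest available clerk for each shift independently would cost $850, and that bound is achievable.
An optimal schedule: Wed morning→Tran, Wed afternoon→Singh+Mbeki, Wed evening→Tran+Osei, Thu morning→Osei, Thu afternoon→Tran.
Total: 110 + 130 + 150 + 110 + 120 + 120 + 110 = $850.

$850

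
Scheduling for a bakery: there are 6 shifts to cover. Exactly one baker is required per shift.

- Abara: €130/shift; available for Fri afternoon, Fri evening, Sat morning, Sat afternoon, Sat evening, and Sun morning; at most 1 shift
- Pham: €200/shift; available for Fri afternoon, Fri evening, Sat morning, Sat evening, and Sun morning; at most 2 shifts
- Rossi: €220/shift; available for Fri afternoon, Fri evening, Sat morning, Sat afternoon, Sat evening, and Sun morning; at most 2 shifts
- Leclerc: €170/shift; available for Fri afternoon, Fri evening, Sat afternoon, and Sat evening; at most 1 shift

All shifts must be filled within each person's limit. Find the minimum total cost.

Picking the cheapest available baker for each shift independently would cost €780, but that ignores the shift limits.
An optimal schedule: Fri afternoon→Pham, Fri evening→Rossi, Sat morning→Abara, Sat afternoon→Rossi, Sat evening→Leclerc, Sun morning→Pham.
Total: 200 + 220 + 130 + 220 + 170 + 200 = €1140.

€1140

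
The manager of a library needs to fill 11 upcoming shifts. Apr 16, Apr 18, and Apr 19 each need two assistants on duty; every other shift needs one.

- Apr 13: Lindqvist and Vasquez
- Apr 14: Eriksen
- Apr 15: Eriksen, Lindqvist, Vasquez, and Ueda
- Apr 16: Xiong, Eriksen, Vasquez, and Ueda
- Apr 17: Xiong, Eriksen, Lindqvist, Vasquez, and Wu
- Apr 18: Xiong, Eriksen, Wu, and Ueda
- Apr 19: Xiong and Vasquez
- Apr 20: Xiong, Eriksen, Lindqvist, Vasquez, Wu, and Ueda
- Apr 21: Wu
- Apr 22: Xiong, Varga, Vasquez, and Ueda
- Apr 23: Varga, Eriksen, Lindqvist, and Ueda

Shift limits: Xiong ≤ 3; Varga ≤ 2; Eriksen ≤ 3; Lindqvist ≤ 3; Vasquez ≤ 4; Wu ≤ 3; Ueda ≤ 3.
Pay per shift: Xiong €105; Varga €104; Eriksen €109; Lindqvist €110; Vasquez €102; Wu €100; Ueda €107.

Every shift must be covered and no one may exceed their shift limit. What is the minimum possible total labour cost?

€1447

Apr 14 can only be covered by Eriksen, so that assignment is forced.
Apr 19 can only be covered by Xiong and Vasquez, so that assignment is forced.
Apr 21 can only be covered by Wu, so that assignment is forced.
Picking the cheapest available assistant for each shift independently would cost €1438, but that ignores the shift limits.
An optimal schedule: Apr 13→Vasquez, Apr 14→Eriksen, Apr 15→Vasquez, Apr 16→Vasquez+Xiong, Apr 17→Wu, Apr 18→Wu+Xiong, Apr 19→Vasquez+Xiong, Apr 20→Ueda, Apr 21→Wu, Apr 22→Varga, Apr 23→Varga.
Total: 102 + 109 + 102 + 102 + 105 + 100 + 100 + 105 + 102 + 105 + 107 + 100 + 104 + 104 = €1447.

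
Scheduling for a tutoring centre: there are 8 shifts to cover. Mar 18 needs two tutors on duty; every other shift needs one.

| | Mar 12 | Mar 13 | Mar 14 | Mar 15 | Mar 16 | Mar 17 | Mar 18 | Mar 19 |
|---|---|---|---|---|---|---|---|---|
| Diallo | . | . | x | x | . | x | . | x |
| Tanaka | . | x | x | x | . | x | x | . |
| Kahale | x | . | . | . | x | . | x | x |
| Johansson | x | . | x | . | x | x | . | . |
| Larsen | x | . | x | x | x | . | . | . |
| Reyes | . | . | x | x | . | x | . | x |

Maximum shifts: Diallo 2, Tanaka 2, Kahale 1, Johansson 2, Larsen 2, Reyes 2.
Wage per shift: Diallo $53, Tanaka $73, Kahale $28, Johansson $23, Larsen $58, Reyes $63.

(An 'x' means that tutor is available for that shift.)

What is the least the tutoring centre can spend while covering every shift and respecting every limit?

Mar 13 can only be covered by Tanaka, so that assignment is forced.
Mar 18 can only be covered by Tanaka and Kahale, so that assignment is forced.
Picking the cheapest available tutor for each shift independently would cost $347, but that ignores the shift limits.
An optimal schedule: Mar 12→Johansson, Mar 13→Tanaka, Mar 14→Larsen, Mar 15→Larsen, Mar 16→Johansson, Mar 17→Diallo, Mar 18→Kahale+Tanaka, Mar 19→Diallo.
Total: 23 + 73 + 58 + 58 + 23 + 53 + 28 + 73 + 53 = $442.

$442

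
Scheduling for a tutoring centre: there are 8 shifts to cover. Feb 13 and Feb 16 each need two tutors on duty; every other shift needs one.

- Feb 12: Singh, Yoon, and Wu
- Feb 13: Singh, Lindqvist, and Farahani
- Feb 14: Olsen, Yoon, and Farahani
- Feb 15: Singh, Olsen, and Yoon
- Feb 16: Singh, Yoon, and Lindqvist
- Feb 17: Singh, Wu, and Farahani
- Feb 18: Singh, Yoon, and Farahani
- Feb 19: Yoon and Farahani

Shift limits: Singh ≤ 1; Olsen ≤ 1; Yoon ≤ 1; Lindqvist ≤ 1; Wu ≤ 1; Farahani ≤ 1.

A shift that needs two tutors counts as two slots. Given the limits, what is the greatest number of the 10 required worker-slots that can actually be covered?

6

Total capacity across all tutors is 1+1+1+1+1+1 = 6, and 10 slots are needed, so at most 6 can be filled.
An assignment achieving 6: Feb 12→Singh, Feb 13→Lindqvist+Farahani, Feb 14→Olsen, Feb 17→Wu, Feb 19→Yoon.
Loads: Singh 1/1, Olsen 1/1, Yoon 1/1, Lindqvist 1/1, Wu 1/1, Farahani 1/1.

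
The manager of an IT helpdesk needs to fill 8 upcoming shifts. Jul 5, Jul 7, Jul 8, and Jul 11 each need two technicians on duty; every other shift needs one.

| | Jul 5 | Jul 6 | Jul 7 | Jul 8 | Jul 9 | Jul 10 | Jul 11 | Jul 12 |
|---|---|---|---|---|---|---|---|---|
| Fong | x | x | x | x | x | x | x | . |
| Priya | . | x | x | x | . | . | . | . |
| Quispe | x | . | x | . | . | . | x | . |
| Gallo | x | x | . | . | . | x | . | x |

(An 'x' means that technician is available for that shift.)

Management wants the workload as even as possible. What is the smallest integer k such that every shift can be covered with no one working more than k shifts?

3

With 4 technicians and 12 worker-slots to fill, someone must work at least ⌈12/4⌉ = 3 shifts, so k ≥ 3.
k = 3 works: Jul 5→Quispe+Gallo, Jul 6→Priya, Jul 7→Priya+Quispe, Jul 8→Fong+Priya, Jul 9→Fong, Jul 10→Gallo, Jul 11→Fong+Quispe, Jul 12→Gallo.
Loads: Fong 3, Priya 3, Quispe 3, Gallo 3 — all ≤ 3.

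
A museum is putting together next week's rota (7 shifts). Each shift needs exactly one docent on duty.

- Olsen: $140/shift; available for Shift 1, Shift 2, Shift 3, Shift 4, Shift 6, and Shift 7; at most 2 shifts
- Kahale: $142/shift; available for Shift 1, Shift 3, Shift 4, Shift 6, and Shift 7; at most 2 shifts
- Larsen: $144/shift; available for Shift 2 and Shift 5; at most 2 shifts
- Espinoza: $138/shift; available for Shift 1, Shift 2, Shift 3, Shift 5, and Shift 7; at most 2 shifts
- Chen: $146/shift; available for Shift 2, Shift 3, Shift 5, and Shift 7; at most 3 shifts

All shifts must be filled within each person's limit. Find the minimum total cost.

Picking the cheapest available docent for each shift independently would cost $970, but that ignores the shift limits.
An optimal schedule: Shift 1→Espinoza, Shift 2→Larsen, Shift 3→Kahale, Shift 4→Olsen, Shift 5→Espinoza, Shift 6→Olsen, Shift 7→Kahale.
Total: 138 + 144 + 142 + 140 + 138 + 140 + 142 = $984.

$984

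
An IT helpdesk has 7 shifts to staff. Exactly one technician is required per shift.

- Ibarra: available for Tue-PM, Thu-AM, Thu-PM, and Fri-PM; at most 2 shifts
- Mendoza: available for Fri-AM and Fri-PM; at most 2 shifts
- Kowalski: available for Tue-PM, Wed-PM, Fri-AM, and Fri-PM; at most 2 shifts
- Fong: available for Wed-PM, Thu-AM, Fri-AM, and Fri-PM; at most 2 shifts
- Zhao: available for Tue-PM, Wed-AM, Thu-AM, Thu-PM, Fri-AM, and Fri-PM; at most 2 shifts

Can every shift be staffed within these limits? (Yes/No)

Wed-AM can only be covered by Zhao, so that assignment is forced.
One valid schedule: Tue-PM→Ibarra, Wed-AM→Zhao, Wed-PM→Kowalski, Thu-AM→Fong, Thu-PM→Ibarra, Fri-AM→Mendoza, Fri-PM→Mendoza.
Loads: Ibarra 2/2, Mendoza 2/2, Kowalski 1/2, Fong 1/2, Zhao 1/2 — all within limits.

Yes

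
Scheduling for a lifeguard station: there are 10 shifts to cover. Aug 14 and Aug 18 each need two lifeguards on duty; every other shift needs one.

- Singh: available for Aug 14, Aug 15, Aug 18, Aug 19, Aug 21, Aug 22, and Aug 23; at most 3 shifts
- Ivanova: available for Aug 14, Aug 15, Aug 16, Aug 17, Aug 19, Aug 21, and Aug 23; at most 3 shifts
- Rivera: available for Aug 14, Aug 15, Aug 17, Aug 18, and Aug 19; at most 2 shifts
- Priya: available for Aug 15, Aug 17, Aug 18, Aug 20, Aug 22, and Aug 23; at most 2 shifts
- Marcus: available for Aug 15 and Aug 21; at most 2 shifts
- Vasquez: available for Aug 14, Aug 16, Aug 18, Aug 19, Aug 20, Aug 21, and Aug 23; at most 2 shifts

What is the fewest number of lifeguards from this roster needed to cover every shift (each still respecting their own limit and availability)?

5

12 slots to fill and no one can take more than 3, so at least ⌈12/3⌉ = 4 lifeguards are needed.
Any 4 lifeguards together have capacity at most 3+3+2+2 = 10 < 12 slots, so 4 can never suffice.
Singh, Ivanova, Rivera, Priya, and Marcus alone can cover everything: Aug 14→Singh+Ivanova, Aug 15→Marcus, Aug 16→Ivanova, Aug 17→Ivanova, Aug 18→Singh+Rivera, Aug 19→Rivera, Aug 20→Priya, Aug 21→Marcus, Aug 22→Singh, Aug 23→Priya.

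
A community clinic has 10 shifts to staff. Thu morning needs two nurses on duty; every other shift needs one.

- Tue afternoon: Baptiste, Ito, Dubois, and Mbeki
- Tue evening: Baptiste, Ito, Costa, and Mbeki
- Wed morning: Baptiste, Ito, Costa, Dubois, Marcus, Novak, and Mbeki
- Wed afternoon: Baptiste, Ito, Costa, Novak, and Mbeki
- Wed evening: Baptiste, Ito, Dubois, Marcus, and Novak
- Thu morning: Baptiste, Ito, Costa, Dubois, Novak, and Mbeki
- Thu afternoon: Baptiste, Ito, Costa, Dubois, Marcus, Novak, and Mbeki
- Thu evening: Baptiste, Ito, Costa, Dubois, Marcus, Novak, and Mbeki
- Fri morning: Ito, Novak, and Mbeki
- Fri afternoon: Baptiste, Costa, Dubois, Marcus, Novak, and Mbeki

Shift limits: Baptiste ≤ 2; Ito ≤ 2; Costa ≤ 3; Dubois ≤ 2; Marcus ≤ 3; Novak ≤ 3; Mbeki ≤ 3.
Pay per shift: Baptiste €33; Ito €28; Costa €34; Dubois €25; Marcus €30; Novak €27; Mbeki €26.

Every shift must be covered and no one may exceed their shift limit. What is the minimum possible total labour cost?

Picking the cheapest available nurse for each shift independently would cost €279, but that ignores the shift limits.
An optimal schedule: Tue afternoon→Dubois, Tue evening→Mbeki, Wed morning→Novak, Wed afternoon→Mbeki, Wed evening→Dubois, Thu morning→Novak+Ito, Thu afternoon→Ito, Thu evening→Marcus, Fri morning→Mbeki, Fri afternoon→Novak.
Total: 25 + 26 + 27 + 26 + 25 + 27 + 28 + 28 + 30 + 26 + 27 = €295.

€295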